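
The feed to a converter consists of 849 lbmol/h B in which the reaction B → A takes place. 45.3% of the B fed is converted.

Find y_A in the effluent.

B reacted = 0.453 × 849 = 384.6 lbmol/h; ν_B = −1, so ξ = 384.6/1 = 384.6 lbmol/h.
Outlet amounts (n = n₀ + ν ξ):
  B: 849 − 1(384.6) = 464.4
  A: 0 + 1(384.6) = 384.6
Total out = 849 lbmol/h; y_A = 384.6 / 849 = 0.453.

0.453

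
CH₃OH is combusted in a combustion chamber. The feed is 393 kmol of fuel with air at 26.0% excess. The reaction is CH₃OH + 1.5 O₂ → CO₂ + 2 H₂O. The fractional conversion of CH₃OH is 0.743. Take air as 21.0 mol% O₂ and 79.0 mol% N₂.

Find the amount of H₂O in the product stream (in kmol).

584 kmol

Stoichiometric O₂ = 1.5 × 393 = 589.5 kmol; O₂ fed = 589.5 × 1.260 = 742.8 kmol.
N₂ fed = 742.8 × 79/21 = 2794 kmol.
Fuel reacted = 0.743 × 393 → ξ = 292 kmol.
Outlet (n = n₀ + ν ξ):
  CH₃OH: 393 − 1(292) = 101
  O₂: 742.8 − 1.5(292) = 304.8
  N₂: 2794 (inert)
  CO₂: 0 + 1(292) = 292
  H₂O: 0 + 2(292) = 584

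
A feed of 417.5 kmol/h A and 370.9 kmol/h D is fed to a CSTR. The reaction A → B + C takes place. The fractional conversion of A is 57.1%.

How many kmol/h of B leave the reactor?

A reacted = 0.571 × 417.5 = 238.4 kmol/h; ν_A = −1, so ξ = 238.4/1 = 238.4 kmol/h.
Outlet amounts (n = n₀ + ν ξ):
  A: 417.5 − 1(238.4) = 179.1
  B: 0 + 1(238.4) = 238.4
  C: 0 + 1(238.4) = 238.4
  D: 370.9 (inert)

238 kmol/h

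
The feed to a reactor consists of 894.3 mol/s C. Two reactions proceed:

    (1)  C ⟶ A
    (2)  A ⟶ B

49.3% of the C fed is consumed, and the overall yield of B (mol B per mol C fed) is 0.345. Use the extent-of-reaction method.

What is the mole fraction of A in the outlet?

Conversion of C: C consumed = 1ξ₁ = 0.493 × 894.3 → ξ₁ = 440.9 mol/s.
Yield of B: 1ξ₂ / 894.3 = 0.345 → ξ₂ = 308.5 mol/s.
Outlet amounts (n = n₀ + Σ ν·ξ):
  C: 894.3 − 1(440.9) = 453.4
  A: 0 + 1(440.9) − 1(308.5) = 132.4
  B: 0 + 1(308.5) = 308.5
Total out = 894.3 mol/s; y_A = 132.4 / 894.3 = 0.148.

0.148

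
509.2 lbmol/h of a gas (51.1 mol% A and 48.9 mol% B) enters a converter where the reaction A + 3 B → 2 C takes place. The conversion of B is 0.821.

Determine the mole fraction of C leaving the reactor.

B reacted = 0.821 × 249 = 204.4 lbmol/h; ν_B = −3, so ξ = 204.4/3 = 68.14 lbmol/h.
Outlet amounts (n = n₀ + ν ξ):
  A: 260.2 − 1(68.14) = 192.1
  B: 249 − 3(68.14) = 44.57
  C: 0 + 2(68.14) = 136.3
Total out = 372.9 lbmol/h; y_C = 136.3 / 372.9 = 0.3655.

0.365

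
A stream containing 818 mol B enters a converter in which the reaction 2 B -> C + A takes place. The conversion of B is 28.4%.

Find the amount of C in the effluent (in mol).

116 mol

B reacted = 0.284 × 818 = 232.3 mol; ν_B = −2, so ξ = 232.3/2 = 116.2 mol.
Outlet amounts (n = n₀ + ν ξ):
  B: 818 − 2(116.2) = 585.7
  C: 0 + 1(116.2) = 116.2
  A: 0 + 1(116.2) = 116.2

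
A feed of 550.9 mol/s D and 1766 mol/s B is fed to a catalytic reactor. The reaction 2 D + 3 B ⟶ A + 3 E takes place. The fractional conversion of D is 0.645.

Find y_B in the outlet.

0.576

D reacted = 0.645 × 550.9 = 355.3 mol/s; ν_D = −2, so ξ = 355.3/2 = 177.7 mol/s.
Outlet amounts (n = n₀ + ν ξ):
  D: 550.9 − 2(177.7) = 195.6
  B: 1766 − 3(177.7) = 1233
  A: 0 + 1(177.7) = 177.7
  E: 0 + 3(177.7) = 533
Total out = 2139 mol/s; y_B = 1233 / 2139 = 0.5764.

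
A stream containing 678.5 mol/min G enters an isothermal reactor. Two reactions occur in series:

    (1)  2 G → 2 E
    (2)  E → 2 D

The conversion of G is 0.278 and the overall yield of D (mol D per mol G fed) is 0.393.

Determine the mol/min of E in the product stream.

Conversion of G: G consumed = 2ξ₁ = 0.278 × 678.5 → ξ₁ = 94.31 mol/min.
Yield of D: 2ξ₂ / 678.5 = 0.393 → ξ₂ = 133.3 mol/min.
Outlet amounts (n = n₀ + Σ ν·ξ):
  G: 678.5 − 2(94.31) = 489.9
  E: 0 + 2(94.31) − 1(133.3) = 55.3
  D: 0 + 2(133.3) = 266.7

55.3 mol/min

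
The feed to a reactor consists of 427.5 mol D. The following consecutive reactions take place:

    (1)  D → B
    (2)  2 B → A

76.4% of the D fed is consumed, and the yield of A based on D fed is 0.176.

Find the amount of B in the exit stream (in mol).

Conversion of D: D consumed = 1ξ₁ = 0.764 × 427.5 → ξ₁ = 326.6 mol.
Yield of A: 1ξ₂ / 427.5 = 0.176 → ξ₂ = 75.24 mol.
Outlet amounts (n = n₀ + Σ ν·ξ):
  D: 427.5 − 1(326.6) = 100.9
  B: 0 + 1(326.6) − 2(75.24) = 176.1
  A: 0 + 1(75.24) = 75.24

176 mol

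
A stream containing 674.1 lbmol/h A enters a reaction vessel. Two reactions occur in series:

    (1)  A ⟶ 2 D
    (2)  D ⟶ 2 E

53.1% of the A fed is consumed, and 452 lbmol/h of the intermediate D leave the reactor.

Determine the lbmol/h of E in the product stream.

528 lbmol/h

Conversion of A: A consumed = 1ξ₁ = 0.531 × 674.1 → ξ₁ = 357.9 lbmol/h.
D balance: n_D = 0 + 2ξ₁ − 1ξ₂ = 452 → ξ₂ = (2·357.9 − 452)/1 = 263.9 lbmol/h.
Outlet amounts (n = n₀ + Σ ν·ξ):
  A: 674.1 − 1(357.9) = 316.2
  D: 0 + 2(357.9) − 1(263.9) = 452
  E: 0 + 2(263.9) = 527.8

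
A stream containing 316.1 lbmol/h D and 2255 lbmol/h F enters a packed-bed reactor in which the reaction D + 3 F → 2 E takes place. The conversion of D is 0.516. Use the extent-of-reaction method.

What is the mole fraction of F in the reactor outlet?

D reacted = 0.516 × 316.1 = 163.1 lbmol/h; ν_D = −1, so ξ = 163.1/1 = 163.1 lbmol/h.
Outlet amounts (n = n₀ + ν ξ):
  D: 316.1 − 1(163.1) = 153
  F: 2255 − 3(163.1) = 1766
  E: 0 + 2(163.1) = 326.2
Total out = 2245 lbmol/h; y_F = 1766 / 2245 = 0.7865.

0.787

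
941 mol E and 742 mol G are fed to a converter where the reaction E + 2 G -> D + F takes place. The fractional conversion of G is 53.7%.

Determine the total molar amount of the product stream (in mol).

G reacted = 0.537 × 742 = 398.5 mol; ν_G = −2, so ξ = 398.5/2 = 199.2 mol.
Outlet amounts (n = n₀ + ν ξ):
  E: 941 − 1(199.2) = 741.8
  G: 742 − 2(199.2) = 343.5
  D: 0 + 1(199.2) = 199.2
  F: 0 + 1(199.2) = 199.2
Total out = 741.8 + 343.5 + 199.2 + 199.2 = 1484 mol.

1480 mol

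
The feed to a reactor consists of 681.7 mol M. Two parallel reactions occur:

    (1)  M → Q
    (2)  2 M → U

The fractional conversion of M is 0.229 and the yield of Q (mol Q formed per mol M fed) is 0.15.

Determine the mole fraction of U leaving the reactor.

Yield of Q: 1ξ₁ / 681.7 = 0.15 → ξ₁ = 102.3 mol.
Conversion of M: 1ξ₁ + 2ξ₂ = 0.229 × 681.7 = 156.1 → ξ₂ = 26.93 mol.
Outlet amounts (n = n₀ + Σ ν·ξ):
  M: 681.7 − 1(102.3) − 2(26.93) = 525.6
  Q: 0 + 1(102.3) = 102.3
  U: 0 + 1(26.93) = 26.93
Total out = 654.8 mol; y_U = 26.93 / 654.8 = 0.04112.

0.0411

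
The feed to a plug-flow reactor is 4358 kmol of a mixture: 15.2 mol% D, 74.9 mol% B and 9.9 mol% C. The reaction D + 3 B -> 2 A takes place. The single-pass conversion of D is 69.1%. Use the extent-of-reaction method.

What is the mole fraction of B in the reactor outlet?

D reacted = 0.691 × 662.4 = 457.7 kmol; ν_D = −1, so ξ = 457.7/1 = 457.7 kmol.
Outlet amounts (n = n₀ + ν ξ):
  D: 662.4 − 1(457.7) = 204.7
  B: 3264 − 3(457.7) = 1891
  A: 0 + 2(457.7) = 915.5
  C: 431.4 (inert)
Total out = 3443 kmol; y_B = 1891 / 3443 = 0.5493.

0.549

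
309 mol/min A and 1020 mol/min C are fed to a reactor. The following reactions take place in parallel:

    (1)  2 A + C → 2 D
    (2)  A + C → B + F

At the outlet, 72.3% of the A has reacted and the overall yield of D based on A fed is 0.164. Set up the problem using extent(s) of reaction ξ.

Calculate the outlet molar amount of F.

173 mol/min

Yield of D: 2ξ₁ / 309 = 0.164 → ξ₁ = 25.34 mol/min.
Conversion of A: 2ξ₁ + 1ξ₂ = 0.723 × 309 = 223.4 → ξ₂ = 172.7 mol/min.
Outlet amounts (n = n₀ + Σ ν·ξ):
  A: 309 − 2(25.34) − 1(172.7) = 85.59
  C: 1020 − 1(25.34) − 1(172.7) = 821.9
  D: 0 + 2(25.34) = 50.68
  B: 0 + 1(172.7) = 172.7
  F: 0 + 1(172.7) = 172.7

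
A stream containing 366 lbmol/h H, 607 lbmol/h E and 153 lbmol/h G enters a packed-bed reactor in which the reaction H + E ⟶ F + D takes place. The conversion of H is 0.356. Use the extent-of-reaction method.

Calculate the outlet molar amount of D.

130 lbmol/h

H reacted = 0.356 × 366 = 130.3 lbmol/h; ν_H = −1, so ξ = 130.3/1 = 130.3 lbmol/h.
Outlet amounts (n = n₀ + ν ξ):
  H: 366 − 1(130.3) = 235.7
  E: 607 − 1(130.3) = 476.7
  F: 0 + 1(130.3) = 130.3
  D: 0 + 1(130.3) = 130.3
  G: 153 (inert)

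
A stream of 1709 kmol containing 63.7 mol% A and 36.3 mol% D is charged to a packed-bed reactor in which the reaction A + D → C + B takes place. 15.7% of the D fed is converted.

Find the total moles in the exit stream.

D reacted = 0.157 × 620.4 = 97.4 kmol; ν_D = −1, so ξ = 97.4/1 = 97.4 kmol.
Outlet amounts (n = n₀ + ν ξ):
  A: 1089 − 1(97.4) = 991.2
  D: 620.4 − 1(97.4) = 523
  C: 0 + 1(97.4) = 97.4
  B: 0 + 1(97.4) = 97.4
Total out = 991.2 + 523 + 97.4 + 97.4 = 1709 kmol.

1710 kmol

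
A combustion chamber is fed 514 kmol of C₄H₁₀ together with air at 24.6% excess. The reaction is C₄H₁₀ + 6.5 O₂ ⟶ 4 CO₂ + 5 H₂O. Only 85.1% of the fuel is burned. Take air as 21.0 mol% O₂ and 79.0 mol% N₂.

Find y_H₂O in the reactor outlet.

Stoichiometric O₂ = 6.5 × 514 = 3341 kmol; O₂ fed = 3341 × 1.246 = 4163 kmol.
N₂ fed = 4163 × 79/21 = 15660 kmol.
Fuel reacted = 0.851 × 514 → ξ = 437.4 kmol.
Outlet (n = n₀ + ν ξ):
  C₄H₁₀: 514 − 1(437.4) = 76.59
  O₂: 4163 − 6.5(437.4) = 1320
  N₂: 15660 (inert)
  CO₂: 0 + 4(437.4) = 1750
  H₂O: 0 + 5(437.4) = 2187
Total out = 20990 kmol; y_H₂O = 2187 / 20990 = 0.1042.

0.104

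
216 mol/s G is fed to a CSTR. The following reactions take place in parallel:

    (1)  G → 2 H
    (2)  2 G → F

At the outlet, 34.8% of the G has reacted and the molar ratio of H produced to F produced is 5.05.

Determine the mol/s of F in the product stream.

16.6 mol/s

Conversion of G: G consumed = 0.348 × 216 = 75.17 mol/s = 1ξ₁ + 2ξ₂.
Selectivity: 2ξ₁ / (1ξ₂) = 5.05 → ξ₁ = 2.525 ξ₂.
Substitute: (1·2.525 + 2) ξ₂ = 75.17 → ξ₂ = 16.61 mol/s, ξ₁ = 41.94 mol/s.
Outlet amounts (n = n₀ + Σ ν·ξ):
  G: 216 − 1(41.94) − 2(16.61) = 140.8
  H: 0 + 2(41.94) = 83.89
  F: 0 + 1(16.61) = 16.61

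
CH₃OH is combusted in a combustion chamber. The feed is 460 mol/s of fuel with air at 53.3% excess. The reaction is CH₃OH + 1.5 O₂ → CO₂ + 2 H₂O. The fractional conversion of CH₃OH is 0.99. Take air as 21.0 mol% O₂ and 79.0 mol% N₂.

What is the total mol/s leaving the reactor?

5720 mol/s

Stoichiometric O₂ = 1.5 × 460 = 690 mol/s; O₂ fed = 690 × 1.533 = 1058 mol/s.
N₂ fed = 1058 × 79/21 = 3979 mol/s.
Fuel reacted = 0.99 × 460 → ξ = 455.4 mol/s.
Outlet (n = n₀ + ν ξ):
  CH₃OH: 460 − 1(455.4) = 4.6
  O₂: 1058 − 1.5(455.4) = 374.7
  N₂: 3979 (inert)
  CO₂: 0 + 1(455.4) = 455.4
  H₂O: 0 + 2(455.4) = 910.8
Total out = 4.6 + 374.7 + 3979 + 455.4 + 910.8 = 5725 mol/s.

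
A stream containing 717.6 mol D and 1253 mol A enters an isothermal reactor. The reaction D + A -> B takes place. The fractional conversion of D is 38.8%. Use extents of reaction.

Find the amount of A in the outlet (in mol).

975 mol

D reacted = 0.388 × 717.6 = 278.4 mol; ν_D = −1, so ξ = 278.4/1 = 278.4 mol.
Outlet amounts (n = n₀ + ν ξ):
  D: 717.6 − 1(278.4) = 439.2
  A: 1253 − 1(278.4) = 974.6
  B: 0 + 1(278.4) = 278.4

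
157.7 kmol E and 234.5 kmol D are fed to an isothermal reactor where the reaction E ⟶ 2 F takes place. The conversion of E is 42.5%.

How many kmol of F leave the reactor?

E reacted = 0.425 × 157.7 = 67.02 kmol; ν_E = −1, so ξ = 67.02/1 = 67.02 kmol.
Outlet amounts (n = n₀ + ν ξ):
  E: 157.7 − 1(67.02) = 90.68
  F: 0 + 2(67.02) = 134
  D: 234.5 (inert)

134 kmol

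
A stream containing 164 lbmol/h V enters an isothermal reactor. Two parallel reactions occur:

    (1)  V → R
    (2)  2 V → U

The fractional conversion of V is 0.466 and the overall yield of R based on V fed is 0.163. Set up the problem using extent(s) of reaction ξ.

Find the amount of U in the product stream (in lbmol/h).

24.8 lbmol/h

Yield of R: 1ξ₁ / 164 = 0.163 → ξ₁ = 26.73 lbmol/h.
Conversion of V: 1ξ₁ + 2ξ₂ = 0.466 × 164 = 76.42 → ξ₂ = 24.85 lbmol/h.
Outlet amounts (n = n₀ + Σ ν·ξ):
  V: 164 − 1(26.73) − 2(24.85) = 87.58
  R: 0 + 1(26.73) = 26.73
  U: 0 + 1(24.85) = 24.85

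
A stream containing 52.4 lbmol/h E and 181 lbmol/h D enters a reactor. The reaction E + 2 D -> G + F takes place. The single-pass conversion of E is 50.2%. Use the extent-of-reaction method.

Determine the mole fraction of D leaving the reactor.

E reacted = 0.502 × 52.4 = 26.3 lbmol/h; ν_E = −1, so ξ = 26.3/1 = 26.3 lbmol/h.
Outlet amounts (n = n₀ + ν ξ):
  E: 52.4 − 1(26.3) = 26.1
  D: 181 − 2(26.3) = 128.4
  G: 0 + 1(26.3) = 26.3
  F: 0 + 1(26.3) = 26.3
Total out = 207.1 lbmol/h; y_D = 128.4 / 207.1 = 0.62.

0.62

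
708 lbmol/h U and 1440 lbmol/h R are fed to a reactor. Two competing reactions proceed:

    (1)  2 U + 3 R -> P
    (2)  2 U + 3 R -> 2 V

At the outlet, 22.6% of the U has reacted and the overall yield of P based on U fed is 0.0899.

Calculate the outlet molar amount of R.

Yield of P: 1ξ₁ / 708 = 0.0899 → ξ₁ = 63.65 lbmol/h.
Conversion of U: 2ξ₁ + 2ξ₂ = 0.226 × 708 = 160 → ξ₂ = 16.35 lbmol/h.
Outlet amounts (n = n₀ + Σ ν·ξ):
  U: 708 − 2(63.65) − 2(16.35) = 548
  R: 1440 − 3(63.65) − 3(16.35) = 1200
  P: 0 + 1(63.65) = 63.65
  V: 0 + 2(16.35) = 32.71

1200 lbmol/h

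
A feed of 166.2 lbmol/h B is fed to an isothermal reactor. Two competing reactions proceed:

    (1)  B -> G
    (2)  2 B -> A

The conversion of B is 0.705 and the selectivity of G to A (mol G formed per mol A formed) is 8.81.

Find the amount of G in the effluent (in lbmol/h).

95.5 lbmol/h

Conversion of B: B consumed = 0.705 × 166.2 = 117.2 lbmol/h = 1ξ₁ + 2ξ₂.
Selectivity: 1ξ₁ / (1ξ₂) = 8.81 → ξ₁ = 8.81 ξ₂.
Substitute: (1·8.81 + 2) ξ₂ = 117.2 → ξ₂ = 10.84 lbmol/h, ξ₁ = 95.49 lbmol/h.
Outlet amounts (n = n₀ + Σ ν·ξ):
  B: 166.2 − 1(95.49) − 2(10.84) = 49.03
  G: 0 + 1(95.49) = 95.49
  A: 0 + 1(10.84) = 10.84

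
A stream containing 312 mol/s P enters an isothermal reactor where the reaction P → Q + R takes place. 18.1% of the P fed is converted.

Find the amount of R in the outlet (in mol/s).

56.5 mol/s

P reacted = 0.181 × 312 = 56.47 mol/s; ν_P = −1, so ξ = 56.47/1 = 56.47 mol/s.
Outlet amounts (n = n₀ + ν ξ):
  P: 312 − 1(56.47) = 255.5
  Q: 0 + 1(56.47) = 56.47
  R: 0 + 1(56.47) = 56.47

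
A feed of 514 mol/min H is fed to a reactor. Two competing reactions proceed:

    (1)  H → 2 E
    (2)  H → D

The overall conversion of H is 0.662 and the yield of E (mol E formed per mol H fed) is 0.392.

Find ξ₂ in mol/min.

ξ₂ = 240 mol/min

Yield of E: 2ξ₁ / 514 = 0.392 → ξ₁ = 100.7 mol/min.
Conversion of H: 1ξ₁ + 1ξ₂ = 0.662 × 514 = 340.3 → ξ₂ = 239.5 mol/min.
Outlet amounts (n = n₀ + Σ ν·ξ):
  H: 514 − 1(100.7) − 1(239.5) = 173.7
  E: 0 + 2(100.7) = 201.5
  D: 0 + 1(239.5) = 239.5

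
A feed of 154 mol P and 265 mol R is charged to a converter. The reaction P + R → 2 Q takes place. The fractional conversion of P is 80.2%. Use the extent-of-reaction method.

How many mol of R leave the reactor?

141 mol

P reacted = 0.802 × 154 = 123.5 mol; ν_P = −1, so ξ = 123.5/1 = 123.5 mol.
Outlet amounts (n = n₀ + ν ξ):
  P: 154 − 1(123.5) = 30.49
  R: 265 − 1(123.5) = 141.5
  Q: 0 + 2(123.5) = 247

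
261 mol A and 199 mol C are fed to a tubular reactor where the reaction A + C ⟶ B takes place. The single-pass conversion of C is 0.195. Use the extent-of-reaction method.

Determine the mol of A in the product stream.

222 mol

C reacted = 0.195 × 199 = 38.8 mol; ν_C = −1, so ξ = 38.8/1 = 38.8 mol.
Outlet amounts (n = n₀ + ν ξ):
  A: 261 − 1(38.8) = 222.2
  C: 199 − 1(38.8) = 160.2
  B: 0 + 1(38.8) = 38.8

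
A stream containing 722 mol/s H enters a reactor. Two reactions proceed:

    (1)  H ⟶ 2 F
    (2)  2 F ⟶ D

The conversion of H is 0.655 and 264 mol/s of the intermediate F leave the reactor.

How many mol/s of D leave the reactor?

Conversion of H: H consumed = 1ξ₁ = 0.655 × 722 → ξ₁ = 472.9 mol/s.
F balance: n_F = 0 + 2ξ₁ − 2ξ₂ = 264 → ξ₂ = (2·472.9 − 264)/2 = 340.9 mol/s.
Outlet amounts (n = n₀ + Σ ν·ξ):
  H: 722 − 1(472.9) = 249.1
  F: 0 + 2(472.9) − 2(340.9) = 264
  D: 0 + 1(340.9) = 340.9

341 mol/s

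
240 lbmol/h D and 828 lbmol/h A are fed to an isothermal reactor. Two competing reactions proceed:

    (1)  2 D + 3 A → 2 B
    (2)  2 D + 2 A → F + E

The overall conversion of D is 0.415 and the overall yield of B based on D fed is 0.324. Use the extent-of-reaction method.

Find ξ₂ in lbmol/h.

ξ₂ = 10.9 lbmol/h

Yield of B: 2ξ₁ / 240 = 0.324 → ξ₁ = 38.88 lbmol/h.
Conversion of D: 2ξ₁ + 2ξ₂ = 0.415 × 240 = 99.6 → ξ₂ = 10.92 lbmol/h.
Outlet amounts (n = n₀ + Σ ν·ξ):
  D: 240 − 2(38.88) − 2(10.92) = 140.4
  A: 828 − 3(38.88) − 2(10.92) = 689.5
  B: 0 + 2(38.88) = 77.76
  F: 0 + 1(10.92) = 10.92
  E: 0 + 1(10.92) = 10.92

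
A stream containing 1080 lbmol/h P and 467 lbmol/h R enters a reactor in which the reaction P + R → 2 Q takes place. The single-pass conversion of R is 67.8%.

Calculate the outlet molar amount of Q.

R reacted = 0.678 × 467 = 316.6 lbmol/h; ν_R = −1, so ξ = 316.6/1 = 316.6 lbmol/h.
Outlet amounts (n = n₀ + ν ξ):
  P: 1080 − 1(316.6) = 763.4
  R: 467 − 1(316.6) = 150.4
  Q: 0 + 2(316.6) = 633.3

633 lbmol/h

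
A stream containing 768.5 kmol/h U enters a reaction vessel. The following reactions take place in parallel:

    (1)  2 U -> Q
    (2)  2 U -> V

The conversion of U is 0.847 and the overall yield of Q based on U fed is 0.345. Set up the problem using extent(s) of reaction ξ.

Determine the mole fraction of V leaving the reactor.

Yield of Q: 1ξ₁ / 768.5 = 0.345 → ξ₁ = 265.1 kmol/h.
Conversion of U: 2ξ₁ + 2ξ₂ = 0.847 × 768.5 = 650.9 → ξ₂ = 60.33 kmol/h.
Outlet amounts (n = n₀ + Σ ν·ξ):
  U: 768.5 − 2(265.1) − 2(60.33) = 117.6
  Q: 0 + 1(265.1) = 265.1
  V: 0 + 1(60.33) = 60.33
Total out = 443 kmol/h; y_V = 60.33 / 443 = 0.1362.

0.136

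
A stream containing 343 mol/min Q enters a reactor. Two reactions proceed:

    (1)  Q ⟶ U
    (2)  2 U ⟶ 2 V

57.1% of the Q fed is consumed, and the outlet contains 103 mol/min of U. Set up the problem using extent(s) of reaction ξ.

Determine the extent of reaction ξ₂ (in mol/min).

Conversion of Q: Q consumed = 1ξ₁ = 0.571 × 343 → ξ₁ = 195.9 mol/min.
U balance: n_U = 0 + 1ξ₁ − 2ξ₂ = 103 → ξ₂ = (1·195.9 − 103)/2 = 46.43 mol/min.
Outlet amounts (n = n₀ + Σ ν·ξ):
  Q: 343 − 1(195.9) = 147.1
  U: 0 + 1(195.9) − 2(46.43) = 103
  V: 0 + 2(46.43) = 92.85

ξ₂ = 46.4 mol/min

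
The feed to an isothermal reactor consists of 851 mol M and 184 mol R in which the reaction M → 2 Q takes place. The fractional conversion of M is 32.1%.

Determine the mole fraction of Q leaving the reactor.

M reacted = 0.321 × 851 = 273.2 mol; ν_M = −1, so ξ = 273.2/1 = 273.2 mol.
Outlet amounts (n = n₀ + ν ξ):
  M: 851 − 1(273.2) = 577.8
  Q: 0 + 2(273.2) = 546.3
  R: 184 (inert)
Total out = 1308 mol; y_Q = 546.3 / 1308 = 0.4176.

0.418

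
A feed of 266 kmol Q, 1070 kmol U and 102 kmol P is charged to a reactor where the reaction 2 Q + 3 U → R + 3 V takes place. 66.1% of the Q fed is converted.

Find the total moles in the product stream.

Q reacted = 0.661 × 266 = 175.8 kmol; ν_Q = −2, so ξ = 175.8/2 = 87.91 kmol.
Outlet amounts (n = n₀ + ν ξ):
  Q: 266 − 2(87.91) = 90.17
  U: 1070 − 3(87.91) = 806.3
  R: 0 + 1(87.91) = 87.91
  V: 0 + 3(87.91) = 263.7
  P: 102 (inert)
Total out = 90.17 + 806.3 + 87.91 + 263.7 + 102 = 1350 kmol.

1350 kmol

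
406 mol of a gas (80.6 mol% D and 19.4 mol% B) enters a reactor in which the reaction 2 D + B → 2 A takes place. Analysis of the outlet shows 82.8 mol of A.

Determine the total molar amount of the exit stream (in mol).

365 mol

For A: n = n₀ + 2ξ → 82.8 = 0 + 2ξ, giving ξ = 41.4 mol.
Outlet amounts (n = n₀ + ν ξ):
  D: 327.2 − 2(41.4) = 244.4
  B: 78.76 − 1(41.4) = 37.36
  A: 0 + 2(41.4) = 82.8
Total out = 244.4 + 37.36 + 82.8 = 364.6 mol.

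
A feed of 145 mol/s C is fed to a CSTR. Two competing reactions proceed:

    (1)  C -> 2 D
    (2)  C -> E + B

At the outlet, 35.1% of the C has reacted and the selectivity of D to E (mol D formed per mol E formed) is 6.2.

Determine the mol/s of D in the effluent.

Conversion of C: C consumed = 0.351 × 145 = 50.89 mol/s = 1ξ₁ + 1ξ₂.
Selectivity: 2ξ₁ / (1ξ₂) = 6.2 → ξ₁ = 3.1 ξ₂.
Substitute: (1·3.1 + 1) ξ₂ = 50.89 → ξ₂ = 12.41 mol/s, ξ₁ = 38.48 mol/s.
Outlet amounts (n = n₀ + Σ ν·ξ):
  C: 145 − 1(38.48) − 1(12.41) = 94.1
  D: 0 + 2(38.48) = 76.96
  E: 0 + 1(12.41) = 12.41
  B: 0 + 1(12.41) = 12.41

77 mol/s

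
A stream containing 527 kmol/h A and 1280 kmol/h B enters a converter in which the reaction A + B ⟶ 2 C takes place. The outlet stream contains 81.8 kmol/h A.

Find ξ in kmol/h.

ξ = 445 kmol/h

For A: n = n₀ − 1ξ → 81.8 = 527 − 1ξ, giving ξ = 445.2 kmol/h.
Outlet amounts (n = n₀ + ν ξ):
  A: 527 − 1(445.2) = 81.8
  B: 1280 − 1(445.2) = 834.8
  C: 0 + 2(445.2) = 890.4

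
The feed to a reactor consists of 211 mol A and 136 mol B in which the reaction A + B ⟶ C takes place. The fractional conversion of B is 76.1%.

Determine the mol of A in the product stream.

108 mol

B reacted = 0.761 × 136 = 103.5 mol; ν_B = −1, so ξ = 103.5/1 = 103.5 mol.
Outlet amounts (n = n₀ + ν ξ):
  A: 211 − 1(103.5) = 107.5
  B: 136 − 1(103.5) = 32.5
  C: 0 + 1(103.5) = 103.5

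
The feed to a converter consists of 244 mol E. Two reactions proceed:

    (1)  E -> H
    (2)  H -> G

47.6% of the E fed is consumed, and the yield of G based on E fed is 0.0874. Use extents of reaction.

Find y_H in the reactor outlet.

0.389

Conversion of E: E consumed = 1ξ₁ = 0.476 × 244 → ξ₁ = 116.1 mol.
Yield of G: 1ξ₂ / 244 = 0.0874 → ξ₂ = 21.33 mol.
Outlet amounts (n = n₀ + Σ ν·ξ):
  E: 244 − 1(116.1) = 127.9
  H: 0 + 1(116.1) − 1(21.33) = 94.82
  G: 0 + 1(21.33) = 21.33
Total out = 244 mol; y_H = 94.82 / 244 = 0.3886.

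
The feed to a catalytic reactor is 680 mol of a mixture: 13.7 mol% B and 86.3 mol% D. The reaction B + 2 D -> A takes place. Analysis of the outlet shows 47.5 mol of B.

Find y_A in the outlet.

For B: n = n₀ − 1ξ → 47.5 = 93.16 − 1ξ, giving ξ = 45.66 mol.
Outlet amounts (n = n₀ + ν ξ):
  B: 93.16 − 1(45.66) = 47.5
  D: 586.8 − 2(45.66) = 495.5
  A: 0 + 1(45.66) = 45.66
Total out = 588.7 mol; y_A = 45.66 / 588.7 = 0.07756.

0.0776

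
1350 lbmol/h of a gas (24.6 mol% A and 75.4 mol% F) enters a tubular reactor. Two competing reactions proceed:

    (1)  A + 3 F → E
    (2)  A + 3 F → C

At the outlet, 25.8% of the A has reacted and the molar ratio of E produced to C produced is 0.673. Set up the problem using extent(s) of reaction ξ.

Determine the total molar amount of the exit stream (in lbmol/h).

Conversion of A: A consumed = 0.258 × 332.1 = 85.68 lbmol/h = 1ξ₁ + 1ξ₂.
Selectivity: 1ξ₁ / (1ξ₂) = 0.673 → ξ₁ = 0.673 ξ₂.
Substitute: (1·0.673 + 1) ξ₂ = 85.68 → ξ₂ = 51.21 lbmol/h, ξ₁ = 34.47 lbmol/h.
Outlet amounts (n = n₀ + Σ ν·ξ):
  A: 332.1 − 1(34.47) − 1(51.21) = 246.4
  F: 1018 − 3(34.47) − 3(51.21) = 760.9
  E: 0 + 1(34.47) = 34.47
  C: 0 + 1(51.21) = 51.21
Total out = 246.4 + 760.9 + 34.47 + 51.21 = 1093 lbmol/h.

1090 lbmol/h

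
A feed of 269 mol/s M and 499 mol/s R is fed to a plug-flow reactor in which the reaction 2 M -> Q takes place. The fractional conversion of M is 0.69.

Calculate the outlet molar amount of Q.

92.8 mol/s

M reacted = 0.69 × 269 = 185.6 mol/s; ν_M = −2, so ξ = 185.6/2 = 92.8 mol/s.
Outlet amounts (n = n₀ + ν ξ):
  M: 269 − 2(92.8) = 83.39
  Q: 0 + 1(92.8) = 92.8
  R: 499 (inert)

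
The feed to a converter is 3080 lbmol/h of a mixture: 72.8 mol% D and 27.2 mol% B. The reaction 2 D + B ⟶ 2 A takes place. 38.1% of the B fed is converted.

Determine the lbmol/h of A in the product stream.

638 lbmol/h

B reacted = 0.381 × 837.8 = 319.2 lbmol/h; ν_B = −1, so ξ = 319.2/1 = 319.2 lbmol/h.
Outlet amounts (n = n₀ + ν ξ):
  D: 2242 − 2(319.2) = 1604
  B: 837.8 − 1(319.2) = 518.6
  A: 0 + 2(319.2) = 638.4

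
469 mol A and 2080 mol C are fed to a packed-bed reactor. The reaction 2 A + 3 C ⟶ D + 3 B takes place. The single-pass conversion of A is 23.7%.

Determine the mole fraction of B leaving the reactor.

A reacted = 0.237 × 469 = 111.2 mol; ν_A = −2, so ξ = 111.2/2 = 55.58 mol.
Outlet amounts (n = n₀ + ν ξ):
  A: 469 − 2(55.58) = 357.8
  C: 2080 − 3(55.58) = 1913
  D: 0 + 1(55.58) = 55.58
  B: 0 + 3(55.58) = 166.7
Total out = 2493 mol; y_B = 166.7 / 2493 = 0.06687.

0.0669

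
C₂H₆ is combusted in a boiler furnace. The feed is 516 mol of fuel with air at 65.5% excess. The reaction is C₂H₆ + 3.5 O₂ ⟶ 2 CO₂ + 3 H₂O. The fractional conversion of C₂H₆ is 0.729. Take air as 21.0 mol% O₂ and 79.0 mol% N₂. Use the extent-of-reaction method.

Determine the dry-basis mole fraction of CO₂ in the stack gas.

Stoichiometric O₂ = 3.5 × 516 = 1806 mol; O₂ fed = 1806 × 1.655 = 2989 mol.
N₂ fed = 2989 × 79/21 = 11240 mol.
Fuel reacted = 0.729 × 516 → ξ = 376.2 mol.
Outlet (n = n₀ + ν ξ):
  C₂H₆: 516 − 1(376.2) = 139.8
  O₂: 2989 − 3.5(376.2) = 1672
  N₂: 11240 (inert)
  CO₂: 0 + 2(376.2) = 752.3
  H₂O: 0 + 3(376.2) = 1128
Dry total = 13810 mol; y_CO₂ (dry) = 752.3 / 13810 = 0.05448.

0.0545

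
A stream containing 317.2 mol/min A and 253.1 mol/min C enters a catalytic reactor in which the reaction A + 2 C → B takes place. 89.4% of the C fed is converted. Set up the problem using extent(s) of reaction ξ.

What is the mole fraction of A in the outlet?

0.593

C reacted = 0.894 × 253.1 = 226.3 mol/min; ν_C = −2, so ξ = 226.3/2 = 113.1 mol/min.
Outlet amounts (n = n₀ + ν ξ):
  A: 317.2 − 1(113.1) = 204.1
  C: 253.1 − 2(113.1) = 26.83
  B: 0 + 1(113.1) = 113.1
Total out = 344 mol/min; y_A = 204.1 / 344 = 0.5932.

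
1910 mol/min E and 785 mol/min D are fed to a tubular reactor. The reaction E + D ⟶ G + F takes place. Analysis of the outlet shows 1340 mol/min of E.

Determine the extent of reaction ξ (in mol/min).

For E: n = n₀ − 1ξ → 1340 = 1910 − 1ξ, giving ξ = 570 mol/min.
Outlet amounts (n = n₀ + ν ξ):
  E: 1910 − 1(570) = 1340
  D: 785 − 1(570) = 215
  G: 0 + 1(570) = 570
  F: 0 + 1(570) = 570

ξ = 570 mol/min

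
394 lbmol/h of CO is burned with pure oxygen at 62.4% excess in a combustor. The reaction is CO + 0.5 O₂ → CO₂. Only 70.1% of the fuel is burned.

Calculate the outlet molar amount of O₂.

Stoichiometric O₂ = 0.5 × 394 = 197 lbmol/h; O₂ fed = 197 × 1.624 = 319.9 lbmol/h.
Fuel reacted = 0.701 × 394 → ξ = 276.2 lbmol/h.
Outlet (n = n₀ + ν ξ):
  CO: 394 − 1(276.2) = 117.8
  O₂: 319.9 − 0.5(276.2) = 181.8
  CO₂: 0 + 1(276.2) = 276.2

182 lbmol/h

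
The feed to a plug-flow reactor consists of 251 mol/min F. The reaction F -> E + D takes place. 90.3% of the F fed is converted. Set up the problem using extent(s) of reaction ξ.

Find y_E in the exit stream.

F reacted = 0.903 × 251 = 226.7 mol/min; ν_F = −1, so ξ = 226.7/1 = 226.7 mol/min.
Outlet amounts (n = n₀ + ν ξ):
  F: 251 − 1(226.7) = 24.35
  E: 0 + 1(226.7) = 226.7
  D: 0 + 1(226.7) = 226.7
Total out = 477.7 mol/min; y_E = 226.7 / 477.7 = 0.4745.

0.475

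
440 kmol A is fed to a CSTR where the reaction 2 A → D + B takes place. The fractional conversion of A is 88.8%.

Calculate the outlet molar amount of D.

A reacted = 0.888 × 440 = 390.7 kmol; ν_A = −2, so ξ = 390.7/2 = 195.4 kmol.
Outlet amounts (n = n₀ + ν ξ):
  A: 440 − 2(195.4) = 49.28
  D: 0 + 1(195.4) = 195.4
  B: 0 + 1(195.4) = 195.4

195 kmol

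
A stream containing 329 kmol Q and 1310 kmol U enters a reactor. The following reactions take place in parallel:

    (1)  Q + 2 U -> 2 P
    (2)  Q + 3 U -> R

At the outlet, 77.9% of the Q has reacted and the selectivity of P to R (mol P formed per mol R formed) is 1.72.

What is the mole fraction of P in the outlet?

Conversion of Q: Q consumed = 0.779 × 329 = 256.3 kmol = 1ξ₁ + 1ξ₂.
Selectivity: 2ξ₁ / (1ξ₂) = 1.72 → ξ₁ = 0.86 ξ₂.
Substitute: (1·0.86 + 1) ξ₂ = 256.3 → ξ₂ = 137.8 kmol, ξ₁ = 118.5 kmol.
Outlet amounts (n = n₀ + Σ ν·ξ):
  Q: 329 − 1(118.5) − 1(137.8) = 72.71
  U: 1310 − 2(118.5) − 3(137.8) = 659.6
  P: 0 + 2(118.5) = 237
  R: 0 + 1(137.8) = 137.8
Total out = 1107 kmol; y_P = 237 / 1107 = 0.2141.

0.214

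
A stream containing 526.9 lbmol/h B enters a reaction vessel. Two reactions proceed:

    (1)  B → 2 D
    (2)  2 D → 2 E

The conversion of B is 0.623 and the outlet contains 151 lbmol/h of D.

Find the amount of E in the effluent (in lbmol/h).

506 lbmol/h

Conversion of B: B consumed = 1ξ₁ = 0.623 × 526.9 → ξ₁ = 328.3 lbmol/h.
D balance: n_D = 0 + 2ξ₁ − 2ξ₂ = 151 → ξ₂ = (2·328.3 − 151)/2 = 252.8 lbmol/h.
Outlet amounts (n = n₀ + Σ ν·ξ):
  B: 526.9 − 1(328.3) = 198.6
  D: 0 + 2(328.3) − 2(252.8) = 151
  E: 0 + 2(252.8) = 505.5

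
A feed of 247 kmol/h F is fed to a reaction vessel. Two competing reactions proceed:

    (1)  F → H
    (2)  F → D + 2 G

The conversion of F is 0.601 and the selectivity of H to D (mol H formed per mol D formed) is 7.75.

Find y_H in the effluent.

0.468

Conversion of F: F consumed = 0.601 × 247 = 148.4 kmol/h = 1ξ₁ + 1ξ₂.
Selectivity: 1ξ₁ / (1ξ₂) = 7.75 → ξ₁ = 7.75 ξ₂.
Substitute: (1·7.75 + 1) ξ₂ = 148.4 → ξ₂ = 16.97 kmol/h, ξ₁ = 131.5 kmol/h.
Outlet amounts (n = n₀ + Σ ν·ξ):
  F: 247 − 1(131.5) − 1(16.97) = 98.55
  H: 0 + 1(131.5) = 131.5
  D: 0 + 1(16.97) = 16.97
  G: 0 + 2(16.97) = 33.93
Total out = 280.9 kmol/h; y_H = 131.5 / 280.9 = 0.468.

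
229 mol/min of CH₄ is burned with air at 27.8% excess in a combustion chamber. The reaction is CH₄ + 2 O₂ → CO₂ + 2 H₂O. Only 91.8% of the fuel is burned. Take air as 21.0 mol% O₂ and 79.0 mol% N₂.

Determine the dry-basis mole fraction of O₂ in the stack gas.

Stoichiometric O₂ = 2 × 229 = 458 mol/min; O₂ fed = 458 × 1.278 = 585.3 mol/min.
N₂ fed = 585.3 × 79/21 = 2202 mol/min.
Fuel reacted = 0.918 × 229 → ξ = 210.2 mol/min.
Outlet (n = n₀ + ν ξ):
  CH₄: 229 − 1(210.2) = 18.78
  O₂: 585.3 − 2(210.2) = 164.9
  N₂: 2202 (inert)
  CO₂: 0 + 1(210.2) = 210.2
  H₂O: 0 + 2(210.2) = 420.4
Dry total = 2596 mol/min; y_O₂ (dry) = 164.9 / 2596 = 0.06352.

0.0635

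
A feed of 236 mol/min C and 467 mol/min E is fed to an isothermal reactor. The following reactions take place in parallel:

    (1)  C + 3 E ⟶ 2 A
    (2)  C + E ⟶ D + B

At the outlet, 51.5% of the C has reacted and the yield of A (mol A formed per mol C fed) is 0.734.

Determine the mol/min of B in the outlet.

34.9 mol/min

Yield of A: 2ξ₁ / 236 = 0.734 → ξ₁ = 86.61 mol/min.
Conversion of C: 1ξ₁ + 1ξ₂ = 0.515 × 236 = 121.5 → ξ₂ = 34.93 mol/min.
Outlet amounts (n = n₀ + Σ ν·ξ):
  C: 236 − 1(86.61) − 1(34.93) = 114.5
  E: 467 − 3(86.61) − 1(34.93) = 172.2
  A: 0 + 2(86.61) = 173.2
  D: 0 + 1(34.93) = 34.93
  B: 0 + 1(34.93) = 34.93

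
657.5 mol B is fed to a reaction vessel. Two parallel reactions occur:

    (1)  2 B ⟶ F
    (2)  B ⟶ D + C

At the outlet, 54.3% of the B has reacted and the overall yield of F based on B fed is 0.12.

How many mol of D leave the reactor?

199 mol

Yield of F: 1ξ₁ / 657.5 = 0.12 → ξ₁ = 78.9 mol.
Conversion of B: 2ξ₁ + 1ξ₂ = 0.543 × 657.5 = 357 → ξ₂ = 199.2 mol.
Outlet amounts (n = n₀ + Σ ν·ξ):
  B: 657.5 − 2(78.9) − 1(199.2) = 300.5
  F: 0 + 1(78.9) = 78.9
  D: 0 + 1(199.2) = 199.2
  C: 0 + 1(199.2) = 199.2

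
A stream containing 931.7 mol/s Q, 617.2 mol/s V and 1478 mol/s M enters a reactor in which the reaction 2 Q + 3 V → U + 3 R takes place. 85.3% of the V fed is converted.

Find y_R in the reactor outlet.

0.185

V reacted = 0.853 × 617.2 = 526.5 mol/s; ν_V = −3, so ξ = 526.5/3 = 175.5 mol/s.
Outlet amounts (n = n₀ + ν ξ):
  Q: 931.7 − 2(175.5) = 580.7
  V: 617.2 − 3(175.5) = 90.73
  U: 0 + 1(175.5) = 175.5
  R: 0 + 3(175.5) = 526.5
  M: 1478 (inert)
Total out = 2851 mol/s; y_R = 526.5 / 2851 = 0.1846.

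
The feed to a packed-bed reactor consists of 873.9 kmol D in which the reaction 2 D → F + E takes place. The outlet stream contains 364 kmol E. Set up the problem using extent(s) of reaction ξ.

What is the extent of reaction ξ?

ξ = 364 kmol

For E: n = n₀ + 1ξ → 364 = 0 + 1ξ, giving ξ = 364 kmol.
Outlet amounts (n = n₀ + ν ξ):
  D: 873.9 − 2(364) = 145.9
  F: 0 + 1(364) = 364
  E: 0 + 1(364) = 364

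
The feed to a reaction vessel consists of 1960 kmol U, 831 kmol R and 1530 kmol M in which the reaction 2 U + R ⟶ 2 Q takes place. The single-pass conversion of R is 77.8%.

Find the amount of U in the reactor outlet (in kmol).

R reacted = 0.778 × 831 = 646.5 kmol; ν_R = −1, so ξ = 646.5/1 = 646.5 kmol.
Outlet amounts (n = n₀ + ν ξ):
  U: 1960 − 2(646.5) = 667
  R: 831 − 1(646.5) = 184.5
  Q: 0 + 2(646.5) = 1293
  M: 1530 (inert)

667 kmol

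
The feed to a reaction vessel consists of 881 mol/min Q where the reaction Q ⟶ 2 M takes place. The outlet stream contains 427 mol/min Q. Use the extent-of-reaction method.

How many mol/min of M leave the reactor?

908 mol/min

For Q: n = n₀ − 1ξ → 427 = 881 − 1ξ, giving ξ = 454 mol/min.
Outlet amounts (n = n₀ + ν ξ):
  Q: 881 − 1(454) = 427
  M: 0 + 2(454) = 908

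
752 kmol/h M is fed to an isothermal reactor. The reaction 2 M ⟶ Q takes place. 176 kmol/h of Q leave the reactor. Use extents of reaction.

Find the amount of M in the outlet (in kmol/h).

400 kmol/h

For Q: n = n₀ + 1ξ → 176 = 0 + 1ξ, giving ξ = 176 kmol/h.
Outlet amounts (n = n₀ + ν ξ):
  M: 752 − 2(176) = 400
  Q: 0 + 1(176) = 176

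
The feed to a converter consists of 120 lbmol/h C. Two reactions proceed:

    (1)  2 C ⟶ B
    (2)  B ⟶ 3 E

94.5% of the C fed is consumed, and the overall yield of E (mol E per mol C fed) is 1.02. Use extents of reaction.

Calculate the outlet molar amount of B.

15.9 lbmol/h

Conversion of C: C consumed = 2ξ₁ = 0.945 × 120 → ξ₁ = 56.7 lbmol/h.
Yield of E: 3ξ₂ / 120 = 1.02 → ξ₂ = 40.8 lbmol/h.
Outlet amounts (n = n₀ + Σ ν·ξ):
  C: 120 − 2(56.7) = 6.6
  B: 0 + 1(56.7) − 1(40.8) = 15.9
  E: 0 + 3(40.8) = 122.4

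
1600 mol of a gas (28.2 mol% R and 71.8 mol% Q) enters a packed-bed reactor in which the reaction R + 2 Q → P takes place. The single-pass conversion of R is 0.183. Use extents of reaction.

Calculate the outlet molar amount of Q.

R reacted = 0.183 × 451.2 = 82.57 mol; ν_R = −1, so ξ = 82.57/1 = 82.57 mol.
Outlet amounts (n = n₀ + ν ξ):
  R: 451.2 − 1(82.57) = 368.6
  Q: 1149 − 2(82.57) = 983.7
  P: 0 + 1(82.57) = 82.57

984 mol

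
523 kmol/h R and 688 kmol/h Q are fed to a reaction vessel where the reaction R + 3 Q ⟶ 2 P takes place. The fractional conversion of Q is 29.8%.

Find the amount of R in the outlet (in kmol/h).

Q reacted = 0.298 × 688 = 205 kmol/h; ν_Q = −3, so ξ = 205/3 = 68.34 kmol/h.
Outlet amounts (n = n₀ + ν ξ):
  R: 523 − 1(68.34) = 454.7
  Q: 688 − 3(68.34) = 483
  P: 0 + 2(68.34) = 136.7

455 kmol/h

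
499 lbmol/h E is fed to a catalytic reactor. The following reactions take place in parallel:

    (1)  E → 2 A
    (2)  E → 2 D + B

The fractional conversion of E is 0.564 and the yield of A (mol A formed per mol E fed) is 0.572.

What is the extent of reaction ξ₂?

ξ₂ = 139 lbmol/h

Yield of A: 2ξ₁ / 499 = 0.572 → ξ₁ = 142.7 lbmol/h.
Conversion of E: 1ξ₁ + 1ξ₂ = 0.564 × 499 = 281.4 → ξ₂ = 138.7 lbmol/h.
Outlet amounts (n = n₀ + Σ ν·ξ):
  E: 499 − 1(142.7) − 1(138.7) = 217.6
  A: 0 + 2(142.7) = 285.4
  D: 0 + 2(138.7) = 277.4
  B: 0 + 1(138.7) = 138.7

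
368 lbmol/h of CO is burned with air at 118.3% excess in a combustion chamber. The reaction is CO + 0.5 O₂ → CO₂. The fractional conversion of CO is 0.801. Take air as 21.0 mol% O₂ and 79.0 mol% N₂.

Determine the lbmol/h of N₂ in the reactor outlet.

1510 lbmol/h

Stoichiometric O₂ = 0.5 × 368 = 184 lbmol/h; O₂ fed = 184 × 2.183 = 401.7 lbmol/h.
N₂ fed = 401.7 × 79/21 = 1511 lbmol/h.
Fuel reacted = 0.801 × 368 → ξ = 294.8 lbmol/h.
Outlet (n = n₀ + ν ξ):
  CO: 368 − 1(294.8) = 73.23
  O₂: 401.7 − 0.5(294.8) = 254.3
  N₂: 1511 (inert)
  CO₂: 0 + 1(294.8) = 294.8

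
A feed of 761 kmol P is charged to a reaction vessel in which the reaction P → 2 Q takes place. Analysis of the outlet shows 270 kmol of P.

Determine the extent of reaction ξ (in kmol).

For P: n = n₀ − 1ξ → 270 = 761 − 1ξ, giving ξ = 491 kmol.
Outlet amounts (n = n₀ + ν ξ):
  P: 761 − 1(491) = 270
  Q: 0 + 2(491) = 982

ξ = 491 kmol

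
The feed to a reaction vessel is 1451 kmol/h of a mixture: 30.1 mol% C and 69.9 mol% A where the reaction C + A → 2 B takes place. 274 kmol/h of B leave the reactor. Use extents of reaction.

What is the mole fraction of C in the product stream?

0.207

For B: n = n₀ + 2ξ → 274 = 0 + 2ξ, giving ξ = 137 kmol/h.
Outlet amounts (n = n₀ + ν ξ):
  C: 436.8 − 1(137) = 299.8
  A: 1014 − 1(137) = 877.2
  B: 0 + 2(137) = 274
Total out = 1451 kmol/h; y_C = 299.8 / 1451 = 0.2066.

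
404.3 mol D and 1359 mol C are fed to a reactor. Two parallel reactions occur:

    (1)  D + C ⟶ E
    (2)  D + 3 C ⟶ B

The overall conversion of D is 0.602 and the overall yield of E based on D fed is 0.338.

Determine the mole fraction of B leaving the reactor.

Yield of E: 1ξ₁ / 404.3 = 0.338 → ξ₁ = 136.7 mol.
Conversion of D: 1ξ₁ + 1ξ₂ = 0.602 × 404.3 = 243.4 → ξ₂ = 106.7 mol.
Outlet amounts (n = n₀ + Σ ν·ξ):
  D: 404.3 − 1(136.7) − 1(106.7) = 160.9
  C: 1359 − 1(136.7) − 3(106.7) = 902.1
  E: 0 + 1(136.7) = 136.7
  B: 0 + 1(106.7) = 106.7
Total out = 1306 mol; y_B = 106.7 / 1306 = 0.0817.

0.0817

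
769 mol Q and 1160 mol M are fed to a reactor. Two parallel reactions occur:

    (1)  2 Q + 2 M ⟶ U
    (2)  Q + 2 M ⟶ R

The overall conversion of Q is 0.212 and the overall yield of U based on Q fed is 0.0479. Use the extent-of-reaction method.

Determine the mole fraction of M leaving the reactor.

Yield of U: 1ξ₁ / 769 = 0.0479 → ξ₁ = 36.84 mol.
Conversion of Q: 2ξ₁ + 1ξ₂ = 0.212 × 769 = 163 → ξ₂ = 89.36 mol.
Outlet amounts (n = n₀ + Σ ν·ξ):
  Q: 769 − 2(36.84) − 1(89.36) = 606
  M: 1160 − 2(36.84) − 2(89.36) = 907.6
  U: 0 + 1(36.84) = 36.84
  R: 0 + 1(89.36) = 89.36
Total out = 1640 mol; y_M = 907.6 / 1640 = 0.5535.

0.553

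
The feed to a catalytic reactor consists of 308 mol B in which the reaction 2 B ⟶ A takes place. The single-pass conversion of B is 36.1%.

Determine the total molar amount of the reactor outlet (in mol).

252 mol

B reacted = 0.361 × 308 = 111.2 mol; ν_B = −2, so ξ = 111.2/2 = 55.59 mol.
Outlet amounts (n = n₀ + ν ξ):
  B: 308 − 2(55.59) = 196.8
  A: 0 + 1(55.59) = 55.59
Total out = 196.8 + 55.59 = 252.4 mol.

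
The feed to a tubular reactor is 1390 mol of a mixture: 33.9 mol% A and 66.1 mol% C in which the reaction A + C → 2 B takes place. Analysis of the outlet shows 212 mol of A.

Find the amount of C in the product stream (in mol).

For A: n = n₀ − 1ξ → 212 = 471.2 − 1ξ, giving ξ = 259.2 mol.
Outlet amounts (n = n₀ + ν ξ):
  A: 471.2 − 1(259.2) = 212
  C: 918.8 − 1(259.2) = 659.6
  B: 0 + 2(259.2) = 518.4

660 mol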